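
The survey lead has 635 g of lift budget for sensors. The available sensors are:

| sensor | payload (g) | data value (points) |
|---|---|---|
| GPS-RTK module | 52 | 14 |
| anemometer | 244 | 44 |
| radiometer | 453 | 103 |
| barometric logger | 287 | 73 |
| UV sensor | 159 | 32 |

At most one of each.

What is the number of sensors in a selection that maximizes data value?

The maximum data value within 635 g is 135.
For example radiometer + UV sensor achieves it, using 612 g.
All optima have 2 sensors.

2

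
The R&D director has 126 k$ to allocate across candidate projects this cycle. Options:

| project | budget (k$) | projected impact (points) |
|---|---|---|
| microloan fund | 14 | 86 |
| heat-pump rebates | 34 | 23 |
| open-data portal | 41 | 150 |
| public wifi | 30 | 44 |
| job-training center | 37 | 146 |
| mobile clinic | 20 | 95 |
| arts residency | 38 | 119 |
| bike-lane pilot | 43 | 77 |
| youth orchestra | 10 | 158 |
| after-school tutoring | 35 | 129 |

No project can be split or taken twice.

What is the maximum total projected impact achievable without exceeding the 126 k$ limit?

By projected impact per k$: youth orchestra 15.80, microloan fund 6.14, mobile clinic 4.75 lead.
Filling by ratio: microloan fund + job-training center + mobile clinic + youth orchestra + after-school tutoring for 614, with 10 k$ left unused.
Replace after-school tutoring with open-data portal: the trade gains 21 net, giving 635 at 122 k$.

635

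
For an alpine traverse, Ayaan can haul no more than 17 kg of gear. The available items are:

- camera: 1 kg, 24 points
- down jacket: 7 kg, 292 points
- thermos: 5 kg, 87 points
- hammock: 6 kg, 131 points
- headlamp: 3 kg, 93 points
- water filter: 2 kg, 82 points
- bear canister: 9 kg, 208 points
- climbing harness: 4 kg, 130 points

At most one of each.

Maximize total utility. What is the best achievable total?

621

Ranking by ratio (utility/kg): down jacket 41.71, water filter 41.00, climbing harness 32.50, headlamp 31.00.
Best packing: camera + down jacket + headlamp + water filter + climbing harness — 17 kg, 621 total.
Runner-up down jacket + headlamp + water filter + climbing harness tops out at 597.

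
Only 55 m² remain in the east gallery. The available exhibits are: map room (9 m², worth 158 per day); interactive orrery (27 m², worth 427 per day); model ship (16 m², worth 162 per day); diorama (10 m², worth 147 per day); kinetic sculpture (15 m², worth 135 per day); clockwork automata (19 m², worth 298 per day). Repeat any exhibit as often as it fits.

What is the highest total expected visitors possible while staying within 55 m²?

948

Taking 6×map room: 54 m² used, 948 in expected visitors.
The spare 1 m² is too small for any remaining exhibit, and no exchange beats 948.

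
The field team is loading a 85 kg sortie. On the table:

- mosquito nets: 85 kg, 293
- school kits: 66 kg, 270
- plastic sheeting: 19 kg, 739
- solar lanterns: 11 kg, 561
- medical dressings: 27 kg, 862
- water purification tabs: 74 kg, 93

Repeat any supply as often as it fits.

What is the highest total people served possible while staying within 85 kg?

4105

Taking the top-ratio supplies first gives 7×solar lanterns for 3927 (77 kg).
Replace solar lanterns with plastic sheeting: the trade gains 178 net, giving 4105 at 85 kg.
Every other selection either busts 85 kg or fails to beat 4105.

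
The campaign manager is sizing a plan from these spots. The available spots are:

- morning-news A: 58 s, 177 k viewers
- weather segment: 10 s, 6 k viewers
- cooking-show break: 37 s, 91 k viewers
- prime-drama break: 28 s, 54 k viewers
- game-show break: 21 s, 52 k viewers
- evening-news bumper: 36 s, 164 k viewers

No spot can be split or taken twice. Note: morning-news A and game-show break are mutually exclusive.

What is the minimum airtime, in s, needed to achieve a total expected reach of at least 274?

Look for the lowest-airtime combination reaching 274.
morning-news A + evening-news bumper reaches 341 using 94 s.
Any bundle with less than 94 s falls short of 274.

94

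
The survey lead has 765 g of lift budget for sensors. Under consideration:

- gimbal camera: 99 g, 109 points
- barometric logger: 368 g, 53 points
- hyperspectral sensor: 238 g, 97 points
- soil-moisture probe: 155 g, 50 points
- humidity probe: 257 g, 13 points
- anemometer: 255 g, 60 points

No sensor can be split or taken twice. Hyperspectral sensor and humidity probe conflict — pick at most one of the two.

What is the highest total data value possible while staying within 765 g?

By data value per g: gimbal camera 1.10, hyperspectral sensor 0.41, soil-moisture probe 0.32 lead.
The ratio ordering already packs tightly: gimbal camera + hyperspectral sensor + soil-moisture probe + anemometer, 747 g, 316.
The closest alternative, gimbal camera + hyperspectral sensor + anemometer, reaches only 266.

316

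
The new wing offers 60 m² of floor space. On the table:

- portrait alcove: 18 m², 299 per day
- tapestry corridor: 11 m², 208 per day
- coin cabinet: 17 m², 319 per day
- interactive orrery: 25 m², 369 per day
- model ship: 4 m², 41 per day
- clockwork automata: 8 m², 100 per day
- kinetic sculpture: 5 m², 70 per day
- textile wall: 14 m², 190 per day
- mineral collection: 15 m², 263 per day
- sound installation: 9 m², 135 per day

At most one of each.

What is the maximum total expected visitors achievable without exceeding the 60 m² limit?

A density-first pass picks tapestry corridor + coin cabinet + kinetic sculpture + mineral collection + sound installation — 995 at 57 m².
Replace mineral collection with portrait alcove: the trade gains 36 net, giving 1031 at 60 m².
Next best is tapestry corridor + coin cabinet + clockwork automata + mineral collection + sound installation at 1025 (60 m²) — short by 6.

1031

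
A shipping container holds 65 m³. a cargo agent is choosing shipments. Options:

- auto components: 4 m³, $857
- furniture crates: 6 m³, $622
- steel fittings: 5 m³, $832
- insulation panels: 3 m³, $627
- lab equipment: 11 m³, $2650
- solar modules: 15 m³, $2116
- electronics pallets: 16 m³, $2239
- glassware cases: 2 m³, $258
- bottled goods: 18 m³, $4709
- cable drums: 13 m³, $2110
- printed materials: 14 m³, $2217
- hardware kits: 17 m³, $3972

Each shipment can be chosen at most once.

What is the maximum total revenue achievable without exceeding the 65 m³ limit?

14556

Density check — bottled goods 261.61, lab equipment 240.91, hardware kits 233.65, auto components 214.25 are the best per m³.
Filling by ratio: auto components + steel fittings + insulation panels + lab equipment + glassware cases + bottled goods + hardware kits for 13905, with 5 m³ left unused.
Replace steel fittings and insulation panels with cable drums: the trade gains 651 net, giving 14556 at 65 m³.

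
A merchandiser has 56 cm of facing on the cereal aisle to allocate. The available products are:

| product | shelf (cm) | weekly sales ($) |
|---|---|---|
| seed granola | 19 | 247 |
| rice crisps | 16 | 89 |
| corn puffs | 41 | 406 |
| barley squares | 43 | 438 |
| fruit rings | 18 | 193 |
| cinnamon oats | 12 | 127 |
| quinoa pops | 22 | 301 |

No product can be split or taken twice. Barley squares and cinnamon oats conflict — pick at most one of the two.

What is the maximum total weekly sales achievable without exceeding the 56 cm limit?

675

Seed granola + cinnamon oats + quinoa pops uses 53 of the 56 cm and totals 675.
No other feasible combination exceeds 675.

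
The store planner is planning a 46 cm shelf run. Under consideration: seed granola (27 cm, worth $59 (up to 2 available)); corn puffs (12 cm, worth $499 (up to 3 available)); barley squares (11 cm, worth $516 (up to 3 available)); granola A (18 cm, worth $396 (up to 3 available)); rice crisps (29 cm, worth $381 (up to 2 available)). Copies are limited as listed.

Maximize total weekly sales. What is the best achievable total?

Corn puffs + 3×barley squares uses 45 of the 46 cm and totals 2047.
No other feasible combination exceeds 2047.

2047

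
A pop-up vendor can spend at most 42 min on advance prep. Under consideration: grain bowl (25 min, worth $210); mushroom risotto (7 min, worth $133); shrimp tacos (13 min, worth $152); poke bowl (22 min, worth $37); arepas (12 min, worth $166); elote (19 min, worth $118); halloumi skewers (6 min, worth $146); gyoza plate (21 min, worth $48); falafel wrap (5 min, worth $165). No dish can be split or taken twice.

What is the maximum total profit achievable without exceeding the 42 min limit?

629

By profit per min: falafel wrap 33.00, halloumi skewers 24.33, mushroom risotto 19.00, arepas 13.83 lead.
The ratio heuristic lands on mushroom risotto + arepas + halloumi skewers + falafel wrap (610) but leaves 12 min idle.
Dropping mushroom risotto frees 7 min; slotting in shrimp tacos (13 min) lifts the total to 629 at 36 min.
Every other selection either busts 42 min or fails to beat 629.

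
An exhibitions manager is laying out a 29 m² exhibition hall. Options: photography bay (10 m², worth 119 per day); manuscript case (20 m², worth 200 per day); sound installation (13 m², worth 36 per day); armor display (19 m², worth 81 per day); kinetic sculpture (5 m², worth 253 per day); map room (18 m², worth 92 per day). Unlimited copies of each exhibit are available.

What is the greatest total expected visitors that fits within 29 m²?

1265

5×kinetic sculpture uses 25 of the 29 m² and totals 1265.
The spare 4 m² is too small for any remaining exhibit, and no exchange beats 1265.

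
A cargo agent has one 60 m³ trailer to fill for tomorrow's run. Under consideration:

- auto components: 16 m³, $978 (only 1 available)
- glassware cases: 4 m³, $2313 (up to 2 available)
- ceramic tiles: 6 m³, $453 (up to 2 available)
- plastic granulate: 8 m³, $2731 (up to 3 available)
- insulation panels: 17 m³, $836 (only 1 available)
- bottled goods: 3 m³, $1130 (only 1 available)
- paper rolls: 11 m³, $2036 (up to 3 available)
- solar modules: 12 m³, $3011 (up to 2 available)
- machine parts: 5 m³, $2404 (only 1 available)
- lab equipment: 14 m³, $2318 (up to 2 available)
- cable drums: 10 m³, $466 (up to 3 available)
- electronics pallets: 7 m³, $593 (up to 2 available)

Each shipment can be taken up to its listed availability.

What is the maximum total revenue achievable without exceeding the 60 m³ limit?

20270

By revenue per m³: glassware cases 578.25, machine parts 480.80, bottled goods 376.67 lead.
Filling by ratio: 2×glassware cases + 3×plastic granulate + bottled goods + solar modules + machine parts + electronics pallets for 19957, with 1 m³ left unused.
The 10 m³ tied up in bottled goods and electronics pallets is better spent on paper rolls — total rises to 20270 (60 m³).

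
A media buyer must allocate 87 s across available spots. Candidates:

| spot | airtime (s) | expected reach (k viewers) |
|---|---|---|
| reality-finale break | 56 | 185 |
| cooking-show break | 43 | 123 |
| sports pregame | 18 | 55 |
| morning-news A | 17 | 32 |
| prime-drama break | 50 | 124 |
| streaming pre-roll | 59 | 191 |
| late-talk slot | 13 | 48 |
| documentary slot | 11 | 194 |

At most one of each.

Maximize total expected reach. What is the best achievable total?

Density check — documentary slot 17.64, late-talk slot 3.69, reality-finale break 3.30 are the best per s.
Filling by ratio: reality-finale break + late-talk slot + documentary slot for 427, with 7 s left unused.
Dropping late-talk slot frees 13 s; slotting in sports pregame (18 s) lifts the total to 434 at 85 s.
The spare 2 s is too small for any remaining spot, and no exchange beats 434.

434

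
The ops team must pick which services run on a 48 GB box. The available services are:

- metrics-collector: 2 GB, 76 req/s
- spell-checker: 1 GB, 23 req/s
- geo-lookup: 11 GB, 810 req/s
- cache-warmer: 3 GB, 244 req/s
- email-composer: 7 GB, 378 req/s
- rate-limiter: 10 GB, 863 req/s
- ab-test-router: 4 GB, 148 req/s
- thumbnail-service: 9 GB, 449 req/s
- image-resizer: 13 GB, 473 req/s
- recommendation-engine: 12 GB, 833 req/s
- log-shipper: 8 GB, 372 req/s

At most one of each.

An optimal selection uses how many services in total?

7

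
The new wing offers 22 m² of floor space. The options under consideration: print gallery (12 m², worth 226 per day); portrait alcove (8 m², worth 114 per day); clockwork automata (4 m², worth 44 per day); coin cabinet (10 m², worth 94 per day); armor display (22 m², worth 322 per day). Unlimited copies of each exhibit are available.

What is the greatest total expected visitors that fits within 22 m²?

By expected visitors per m²: print gallery 18.83, armor display 14.64, portrait alcove 14.25, clockwork automata 11.00 lead.
Taking print gallery + portrait alcove: 20 m² used, 340 in expected visitors.
That's the maximum — no swap from here does better than 340.

340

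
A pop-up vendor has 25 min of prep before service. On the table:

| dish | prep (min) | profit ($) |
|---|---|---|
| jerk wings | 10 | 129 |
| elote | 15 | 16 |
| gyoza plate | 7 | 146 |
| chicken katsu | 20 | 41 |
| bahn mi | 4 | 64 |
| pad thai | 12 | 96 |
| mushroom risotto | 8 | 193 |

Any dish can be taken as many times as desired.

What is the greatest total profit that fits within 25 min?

Taking 3×mushroom risotto: 24 min used, 579 in profit.
Nothing else within 25 min beats 579.

579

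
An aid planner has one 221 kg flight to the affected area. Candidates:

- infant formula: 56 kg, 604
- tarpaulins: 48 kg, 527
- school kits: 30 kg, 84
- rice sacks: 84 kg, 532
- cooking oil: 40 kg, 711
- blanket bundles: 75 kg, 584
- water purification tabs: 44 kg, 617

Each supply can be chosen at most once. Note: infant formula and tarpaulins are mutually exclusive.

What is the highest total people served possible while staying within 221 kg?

By people served per kg: cooking oil 17.77, water purification tabs 14.02, tarpaulins 10.98 lead.
Best packing: infant formula + cooking oil + blanket bundles + water purification tabs — 215 kg, 2516 total.
Every other selection either busts 221 kg or breaks a pairing rule or fails to beat 2516.

2516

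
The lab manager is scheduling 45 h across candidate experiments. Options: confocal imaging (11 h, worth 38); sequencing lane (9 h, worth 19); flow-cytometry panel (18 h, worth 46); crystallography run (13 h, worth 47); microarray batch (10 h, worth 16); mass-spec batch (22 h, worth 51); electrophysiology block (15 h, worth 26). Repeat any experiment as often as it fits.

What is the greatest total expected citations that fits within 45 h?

152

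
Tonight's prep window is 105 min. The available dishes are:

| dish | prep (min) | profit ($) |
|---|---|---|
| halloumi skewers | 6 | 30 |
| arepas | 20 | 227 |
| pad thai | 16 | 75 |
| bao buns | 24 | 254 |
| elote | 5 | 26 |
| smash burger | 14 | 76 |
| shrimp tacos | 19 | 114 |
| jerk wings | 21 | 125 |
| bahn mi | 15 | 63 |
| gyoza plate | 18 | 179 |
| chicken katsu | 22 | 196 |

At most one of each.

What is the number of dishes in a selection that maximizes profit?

Optimal total is 981.
One optimal bundle: arepas + bao buns + jerk wings + gyoza plate + chicken katsu (105 min).
Every optimal selection uses 5 dishes.

5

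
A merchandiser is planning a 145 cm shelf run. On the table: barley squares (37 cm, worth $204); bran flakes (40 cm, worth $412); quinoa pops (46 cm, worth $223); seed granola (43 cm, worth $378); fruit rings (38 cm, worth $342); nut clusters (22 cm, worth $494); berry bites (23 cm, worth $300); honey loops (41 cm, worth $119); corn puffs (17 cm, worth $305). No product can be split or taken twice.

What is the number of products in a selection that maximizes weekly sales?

5

Optimal total is 1889.
For example bran flakes + seed granola + nut clusters + berry bites + corn puffs achieves it, using 145 cm.
Every optimal selection uses 5 products.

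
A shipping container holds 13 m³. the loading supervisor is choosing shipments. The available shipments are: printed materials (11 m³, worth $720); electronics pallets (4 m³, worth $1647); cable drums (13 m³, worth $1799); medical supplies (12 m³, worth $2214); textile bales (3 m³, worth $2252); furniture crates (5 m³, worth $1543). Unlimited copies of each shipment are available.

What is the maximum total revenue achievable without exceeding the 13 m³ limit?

The ratio ordering already packs tightly: 4×textile bales, 12 m³, 9008.

9008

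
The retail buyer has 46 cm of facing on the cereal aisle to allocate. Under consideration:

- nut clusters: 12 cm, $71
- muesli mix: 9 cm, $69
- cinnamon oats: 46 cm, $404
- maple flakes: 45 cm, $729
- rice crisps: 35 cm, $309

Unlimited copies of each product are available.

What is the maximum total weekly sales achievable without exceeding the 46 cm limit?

The ratio ordering already packs tightly: maple flakes, 45 cm, 729.
The spare 1 cm is too small for any remaining product, and no exchange beats 729.

729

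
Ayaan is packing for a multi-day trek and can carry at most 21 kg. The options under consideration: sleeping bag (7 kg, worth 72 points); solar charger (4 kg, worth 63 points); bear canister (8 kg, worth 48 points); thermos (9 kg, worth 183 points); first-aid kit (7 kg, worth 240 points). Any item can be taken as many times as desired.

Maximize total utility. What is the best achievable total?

Taking 3×first-aid kit: 21 kg used, 720 in utility.
Nothing else within 21 kg beats 720.

720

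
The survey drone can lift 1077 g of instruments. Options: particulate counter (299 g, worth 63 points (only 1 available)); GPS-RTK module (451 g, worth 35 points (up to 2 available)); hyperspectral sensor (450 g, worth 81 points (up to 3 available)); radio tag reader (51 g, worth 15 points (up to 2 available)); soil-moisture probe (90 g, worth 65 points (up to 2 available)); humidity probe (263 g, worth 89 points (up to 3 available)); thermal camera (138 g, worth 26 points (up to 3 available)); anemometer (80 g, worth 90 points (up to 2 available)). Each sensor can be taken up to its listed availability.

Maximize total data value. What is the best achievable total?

529

Ranking by ratio (data value/g): anemometer 1.12, soil-moisture probe 0.72, humidity probe 0.34.
The ratio heuristic lands on 2×radio tag reader + 2×soil-moisture probe + 2×humidity probe + 2×anemometer (518) but leaves 109 g idle.
The 51 g tied up in radio tag reader is better spent on thermal camera — total rises to 529 (1055 g).
Every other selection either busts 1077 g or exceeds an availability limit or fails to beat 529.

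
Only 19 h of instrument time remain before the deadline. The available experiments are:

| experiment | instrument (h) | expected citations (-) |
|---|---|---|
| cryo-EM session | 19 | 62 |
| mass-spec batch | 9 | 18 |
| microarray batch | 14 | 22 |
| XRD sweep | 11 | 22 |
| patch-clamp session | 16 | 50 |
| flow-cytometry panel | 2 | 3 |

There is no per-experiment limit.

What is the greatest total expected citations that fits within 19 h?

62

The ratio ordering already packs tightly: cryo-EM session, 19 h, 62.
That's the maximum — no swap from here does better than 62.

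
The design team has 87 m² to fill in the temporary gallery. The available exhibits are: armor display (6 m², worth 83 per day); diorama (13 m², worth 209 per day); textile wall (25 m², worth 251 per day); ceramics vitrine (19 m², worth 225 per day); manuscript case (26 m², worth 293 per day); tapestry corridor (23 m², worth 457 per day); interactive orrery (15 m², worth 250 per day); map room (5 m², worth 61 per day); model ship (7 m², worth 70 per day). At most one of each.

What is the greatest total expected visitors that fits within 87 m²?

Density check — tapestry corridor 19.87, interactive orrery 16.67, diorama 16.08 are the best per m².
The ratio heuristic lands on armor display + diorama + ceramics vitrine + tapestry corridor + interactive orrery + map room (1285) but leaves 6 m² idle.
The 19 m² tied up in ceramics vitrine is better spent on textile wall — total rises to 1311 (87 m²).

1311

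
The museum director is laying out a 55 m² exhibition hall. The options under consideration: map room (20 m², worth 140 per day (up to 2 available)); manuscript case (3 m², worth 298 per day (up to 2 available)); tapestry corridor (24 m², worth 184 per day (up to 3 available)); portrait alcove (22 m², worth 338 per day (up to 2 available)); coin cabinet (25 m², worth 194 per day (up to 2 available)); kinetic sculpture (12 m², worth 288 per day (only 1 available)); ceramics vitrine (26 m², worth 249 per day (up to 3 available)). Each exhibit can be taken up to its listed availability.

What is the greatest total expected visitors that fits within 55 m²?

1272

Density check — manuscript case 99.33, kinetic sculpture 24.00, portrait alcove 15.36, ceramics vitrine 9.58 are the best per m².
Greedy by ratio would take 2×manuscript case + portrait alcove + kinetic sculpture: 40 m² used, total 1222.
The 12 m² tied up in kinetic sculpture is better spent on portrait alcove — total rises to 1272 (50 m²).
Every other selection either busts 55 m² or exceeds an availability limit or fails to beat 1272.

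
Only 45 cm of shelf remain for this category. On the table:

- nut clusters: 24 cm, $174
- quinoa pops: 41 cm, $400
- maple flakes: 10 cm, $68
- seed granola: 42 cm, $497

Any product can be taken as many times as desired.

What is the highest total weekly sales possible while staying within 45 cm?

497

The ratio ordering already packs tightly: seed granola, 42 cm, 497.
That's the maximum — no swap from here does better than 497.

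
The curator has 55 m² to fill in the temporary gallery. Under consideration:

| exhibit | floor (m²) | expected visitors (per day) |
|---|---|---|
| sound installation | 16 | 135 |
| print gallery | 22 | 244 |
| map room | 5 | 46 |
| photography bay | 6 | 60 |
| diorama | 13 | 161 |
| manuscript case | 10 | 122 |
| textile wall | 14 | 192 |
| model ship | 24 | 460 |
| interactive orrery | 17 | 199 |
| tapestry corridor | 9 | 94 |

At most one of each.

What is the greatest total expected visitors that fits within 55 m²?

851

Filling by ratio: diorama + textile wall + model ship for 813, with 4 m² left unused.
The 13 m² tied up in diorama is better spent on interactive orrery — total rises to 851 (55 m²).
Next best is photography bay + manuscript case + textile wall + model ship at 834 (54 m²) — short by 17.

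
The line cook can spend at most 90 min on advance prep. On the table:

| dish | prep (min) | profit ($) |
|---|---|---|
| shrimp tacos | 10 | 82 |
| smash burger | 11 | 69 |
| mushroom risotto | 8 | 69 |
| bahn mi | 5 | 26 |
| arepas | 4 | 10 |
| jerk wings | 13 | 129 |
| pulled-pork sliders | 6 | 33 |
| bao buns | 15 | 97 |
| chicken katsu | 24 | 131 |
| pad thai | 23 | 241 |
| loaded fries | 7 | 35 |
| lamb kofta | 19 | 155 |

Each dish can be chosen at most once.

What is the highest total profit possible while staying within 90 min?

778

Filling by ratio: shrimp tacos + mushroom risotto + jerk wings + bao buns + pad thai + lamb kofta for 773, with 2 min left unused.
Replace bao buns with smash burger + pulled-pork sliders: the trade gains 5 net, giving 778 at 90 min.
Runner-up shrimp tacos + mushroom risotto + jerk wings + bao buns + pad thai + lamb kofta tops out at 773.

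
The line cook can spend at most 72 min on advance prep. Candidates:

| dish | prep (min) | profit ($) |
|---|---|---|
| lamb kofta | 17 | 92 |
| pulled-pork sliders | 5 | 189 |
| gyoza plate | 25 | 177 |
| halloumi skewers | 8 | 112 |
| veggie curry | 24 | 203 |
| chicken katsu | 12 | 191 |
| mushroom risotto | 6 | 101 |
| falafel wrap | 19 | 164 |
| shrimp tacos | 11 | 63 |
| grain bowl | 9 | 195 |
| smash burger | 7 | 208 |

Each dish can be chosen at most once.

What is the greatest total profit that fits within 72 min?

1199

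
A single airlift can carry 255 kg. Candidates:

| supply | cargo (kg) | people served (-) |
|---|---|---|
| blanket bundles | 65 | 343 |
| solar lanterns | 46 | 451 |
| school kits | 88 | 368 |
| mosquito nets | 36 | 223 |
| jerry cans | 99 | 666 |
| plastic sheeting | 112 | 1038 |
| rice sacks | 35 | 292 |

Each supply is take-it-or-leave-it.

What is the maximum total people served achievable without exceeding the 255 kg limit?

2004

Ranking by ratio (people served/kg): solar lanterns 9.80, plastic sheeting 9.27, rice sacks 8.34.
Taking solar lanterns + mosquito nets + plastic sheeting + rice sacks: 229 kg used, 2004 in people served.
An exhaustive check of the 128 subsets confirms 2004.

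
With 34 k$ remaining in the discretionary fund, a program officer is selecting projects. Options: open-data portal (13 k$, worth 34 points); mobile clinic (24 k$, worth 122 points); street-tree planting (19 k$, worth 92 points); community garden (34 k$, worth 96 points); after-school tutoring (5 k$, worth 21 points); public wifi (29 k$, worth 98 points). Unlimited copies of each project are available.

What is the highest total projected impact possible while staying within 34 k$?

Taking mobile clinic + 2×after-school tutoring: 34 k$ used, 164 in projected impact.
Every other selection either busts 34 k$ or fails to beat 164.

164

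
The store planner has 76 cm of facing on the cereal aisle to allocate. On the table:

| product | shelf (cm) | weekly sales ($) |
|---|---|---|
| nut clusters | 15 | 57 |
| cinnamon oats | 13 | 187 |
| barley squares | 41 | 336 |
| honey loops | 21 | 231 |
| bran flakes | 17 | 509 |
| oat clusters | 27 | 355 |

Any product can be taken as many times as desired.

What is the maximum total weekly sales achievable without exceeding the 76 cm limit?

4×bran flakes uses 68 of the 76 cm and totals 2036.
That's the maximum — no swap from here does better than 2036.

2036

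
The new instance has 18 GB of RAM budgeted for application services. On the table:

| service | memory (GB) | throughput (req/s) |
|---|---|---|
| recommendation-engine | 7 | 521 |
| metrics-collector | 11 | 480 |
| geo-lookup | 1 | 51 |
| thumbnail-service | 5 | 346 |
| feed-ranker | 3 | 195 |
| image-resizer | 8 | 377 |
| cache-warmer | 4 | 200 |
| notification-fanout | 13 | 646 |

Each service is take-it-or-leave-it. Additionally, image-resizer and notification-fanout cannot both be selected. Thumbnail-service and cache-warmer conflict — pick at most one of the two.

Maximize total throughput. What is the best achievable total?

Recommendation-engine + geo-lookup + thumbnail-service + feed-ranker uses 16 of the 18 GB and totals 1113.
Nothing else feasible within 18 GB beats 1113.

1113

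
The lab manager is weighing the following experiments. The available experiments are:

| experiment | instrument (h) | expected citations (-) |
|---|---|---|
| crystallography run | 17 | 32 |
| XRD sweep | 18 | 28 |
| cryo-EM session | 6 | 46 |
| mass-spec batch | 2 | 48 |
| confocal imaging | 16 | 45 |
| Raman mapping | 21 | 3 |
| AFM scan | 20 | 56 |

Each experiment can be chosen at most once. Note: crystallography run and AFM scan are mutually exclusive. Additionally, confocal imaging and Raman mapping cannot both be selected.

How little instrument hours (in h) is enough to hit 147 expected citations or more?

Need the lightest bundle worth ≥ 147.
cryo-EM session + mass-spec batch + AFM scan reaches 150 using 28 h.
No combination under 28 h hits 147.

28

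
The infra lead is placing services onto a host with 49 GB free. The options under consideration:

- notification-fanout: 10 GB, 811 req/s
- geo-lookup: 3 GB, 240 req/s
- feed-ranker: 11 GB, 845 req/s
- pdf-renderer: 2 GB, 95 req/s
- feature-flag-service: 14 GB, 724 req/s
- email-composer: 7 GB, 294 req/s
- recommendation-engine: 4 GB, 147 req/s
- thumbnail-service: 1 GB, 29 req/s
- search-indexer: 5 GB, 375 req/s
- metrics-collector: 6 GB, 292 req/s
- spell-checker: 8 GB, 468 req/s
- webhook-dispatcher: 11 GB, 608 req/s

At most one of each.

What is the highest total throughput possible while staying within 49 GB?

3376

Best packing: notification-fanout + geo-lookup + feed-ranker + thumbnail-service + search-indexer + spell-checker + webhook-dispatcher — 49 GB, 3376 total.
Every other selection either busts 49 GB or fails to beat 3376.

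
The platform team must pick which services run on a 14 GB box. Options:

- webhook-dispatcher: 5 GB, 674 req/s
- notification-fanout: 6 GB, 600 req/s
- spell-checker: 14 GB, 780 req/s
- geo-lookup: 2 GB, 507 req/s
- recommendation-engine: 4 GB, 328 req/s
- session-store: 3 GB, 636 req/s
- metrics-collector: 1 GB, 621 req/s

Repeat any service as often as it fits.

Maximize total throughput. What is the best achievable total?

Ranking by ratio (throughput/GB): metrics-collector 621.00, geo-lookup 253.50, session-store 212.00.
Best packing: 14×metrics-collector — 14 GB, 8694 total.
That's the maximum — no swap from here does better than 8694.

8694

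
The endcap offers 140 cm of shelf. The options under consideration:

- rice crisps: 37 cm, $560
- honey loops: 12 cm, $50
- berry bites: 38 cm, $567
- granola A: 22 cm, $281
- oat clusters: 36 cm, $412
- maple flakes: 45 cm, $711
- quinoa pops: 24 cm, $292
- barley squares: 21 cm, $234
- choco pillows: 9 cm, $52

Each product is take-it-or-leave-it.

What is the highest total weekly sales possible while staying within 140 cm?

Ranking by ratio (weekly sales/cm): maple flakes 15.80, rice crisps 15.14, berry bites 14.92.
Taking the top-ratio products first gives rice crisps + berry bites + maple flakes + choco pillows for 1890 (129 cm).
The 47 cm tied up in berry bites and choco pillows is better spent on granola A + oat clusters — total rises to 1964 (140 cm).
That's the maximum — no swap from here does better than 1964.

1964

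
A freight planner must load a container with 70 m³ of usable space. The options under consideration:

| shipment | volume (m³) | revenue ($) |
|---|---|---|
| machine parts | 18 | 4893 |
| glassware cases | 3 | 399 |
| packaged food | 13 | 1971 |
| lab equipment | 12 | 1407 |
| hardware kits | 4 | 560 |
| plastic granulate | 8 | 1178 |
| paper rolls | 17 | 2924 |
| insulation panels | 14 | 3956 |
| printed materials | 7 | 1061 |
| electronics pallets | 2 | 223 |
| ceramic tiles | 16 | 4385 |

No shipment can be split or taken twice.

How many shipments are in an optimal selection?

6

Best achievable revenue is 16780.
machine parts + glassware cases + paper rolls + insulation panels + electronics pallets + ceramic tiles hits 16780 at 70 m³.
Every optimal selection uses 6 shipments.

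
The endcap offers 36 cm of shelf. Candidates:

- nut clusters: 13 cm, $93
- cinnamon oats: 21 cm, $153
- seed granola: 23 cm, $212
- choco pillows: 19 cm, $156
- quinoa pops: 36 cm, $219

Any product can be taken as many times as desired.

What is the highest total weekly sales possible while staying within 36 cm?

The ratio ordering already packs tightly: nut clusters + seed granola, 36 cm, 305.

305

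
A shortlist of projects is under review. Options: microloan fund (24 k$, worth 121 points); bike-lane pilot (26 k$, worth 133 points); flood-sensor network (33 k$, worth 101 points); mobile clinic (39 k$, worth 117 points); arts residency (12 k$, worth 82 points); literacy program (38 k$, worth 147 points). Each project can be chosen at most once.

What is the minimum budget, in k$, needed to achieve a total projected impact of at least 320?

62

Minimise k$ subject to total projected impact ≥ 320.
microloan fund + bike-lane pilot + arts residency: 336 projected impact at 62 k$.
Any bundle with less than 62 k$ falls short of 320.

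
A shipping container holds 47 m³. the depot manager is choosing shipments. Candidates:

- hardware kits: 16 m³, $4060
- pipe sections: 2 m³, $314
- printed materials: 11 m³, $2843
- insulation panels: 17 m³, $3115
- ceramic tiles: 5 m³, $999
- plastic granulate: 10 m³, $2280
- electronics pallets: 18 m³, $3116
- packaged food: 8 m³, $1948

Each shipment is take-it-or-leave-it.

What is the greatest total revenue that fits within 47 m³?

11445

Taking hardware kits + pipe sections + printed materials + plastic granulate + packaged food: 47 m³ used, 11445 in revenue.
No other feasible combination exceeds 11445.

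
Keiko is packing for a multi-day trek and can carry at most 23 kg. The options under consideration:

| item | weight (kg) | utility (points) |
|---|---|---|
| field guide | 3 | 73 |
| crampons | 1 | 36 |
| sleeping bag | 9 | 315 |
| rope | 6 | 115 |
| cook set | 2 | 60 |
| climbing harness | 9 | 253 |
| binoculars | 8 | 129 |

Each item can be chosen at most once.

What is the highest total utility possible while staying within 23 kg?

By utility per kg: crampons 36.00, sleeping bag 35.00, cook set 30.00 lead.
Taking the top-ratio items first gives crampons + sleeping bag + cook set + climbing harness for 664 (21 kg).
The 1 kg tied up in crampons is better spent on field guide — total rises to 701 (23 kg).
Runner-up field guide + crampons + sleeping bag + climbing harness tops out at 677.

701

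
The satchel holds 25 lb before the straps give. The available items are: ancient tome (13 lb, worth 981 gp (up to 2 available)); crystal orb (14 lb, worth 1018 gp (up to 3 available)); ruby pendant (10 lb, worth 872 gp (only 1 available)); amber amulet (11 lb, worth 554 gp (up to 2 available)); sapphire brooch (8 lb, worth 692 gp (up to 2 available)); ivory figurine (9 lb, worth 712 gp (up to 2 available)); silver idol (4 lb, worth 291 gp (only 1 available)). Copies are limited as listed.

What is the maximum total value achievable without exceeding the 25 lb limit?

A density-first pass picks ruby pendant + sapphire brooch + silver idol — 1855 at 22 lb.
Dropping ruby pendant and silver idol frees 14 lb; slotting in sapphire brooch + ivory figurine (17 lb) lifts the total to 2096 at 25 lb.
No other feasible combination exceeds 2096.

2096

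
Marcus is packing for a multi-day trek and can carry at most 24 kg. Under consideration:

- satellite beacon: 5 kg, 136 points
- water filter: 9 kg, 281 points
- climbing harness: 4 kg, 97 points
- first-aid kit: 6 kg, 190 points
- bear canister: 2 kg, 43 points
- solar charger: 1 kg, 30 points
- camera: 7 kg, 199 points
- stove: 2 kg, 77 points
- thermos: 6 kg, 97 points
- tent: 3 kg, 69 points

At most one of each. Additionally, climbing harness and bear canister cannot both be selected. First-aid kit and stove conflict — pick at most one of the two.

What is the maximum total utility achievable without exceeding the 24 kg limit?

Best packing: satellite beacon + water filter + solar charger + camera + stove — 24 kg, 723 total.

723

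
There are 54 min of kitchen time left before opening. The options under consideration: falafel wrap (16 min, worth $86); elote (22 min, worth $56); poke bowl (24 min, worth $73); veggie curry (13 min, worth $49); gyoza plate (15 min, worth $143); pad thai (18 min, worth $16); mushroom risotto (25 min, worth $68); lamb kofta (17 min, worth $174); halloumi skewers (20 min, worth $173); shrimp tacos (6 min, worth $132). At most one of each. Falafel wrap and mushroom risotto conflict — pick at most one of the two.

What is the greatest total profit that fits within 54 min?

Density check — shrimp tacos 22.00, lamb kofta 10.24, gyoza plate 9.53, halloumi skewers 8.65 are the best per min.
Falafel wrap + gyoza plate + lamb kofta + shrimp tacos uses 54 of the 54 min and totals 535.

535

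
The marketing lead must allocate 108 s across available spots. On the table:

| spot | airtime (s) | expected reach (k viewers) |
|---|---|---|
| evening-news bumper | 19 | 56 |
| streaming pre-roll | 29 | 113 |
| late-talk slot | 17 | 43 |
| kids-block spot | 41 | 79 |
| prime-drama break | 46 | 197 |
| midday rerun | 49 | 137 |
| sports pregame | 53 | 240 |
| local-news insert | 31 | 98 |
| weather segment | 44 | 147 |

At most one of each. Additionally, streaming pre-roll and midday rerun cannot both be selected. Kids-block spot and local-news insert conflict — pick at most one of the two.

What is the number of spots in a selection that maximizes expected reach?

Best achievable expected reach is 437.
One optimal bundle: prime-drama break + sports pregame (99 s).
Any selection reaching 437 contains exactly 2 spots.

2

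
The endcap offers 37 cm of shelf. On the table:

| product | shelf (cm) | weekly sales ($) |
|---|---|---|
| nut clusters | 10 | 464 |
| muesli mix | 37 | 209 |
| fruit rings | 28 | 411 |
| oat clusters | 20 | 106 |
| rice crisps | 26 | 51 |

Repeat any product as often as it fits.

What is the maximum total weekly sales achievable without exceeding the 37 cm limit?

The ratio ordering already packs tightly: 3×nut clusters, 30 cm, 1392.

1392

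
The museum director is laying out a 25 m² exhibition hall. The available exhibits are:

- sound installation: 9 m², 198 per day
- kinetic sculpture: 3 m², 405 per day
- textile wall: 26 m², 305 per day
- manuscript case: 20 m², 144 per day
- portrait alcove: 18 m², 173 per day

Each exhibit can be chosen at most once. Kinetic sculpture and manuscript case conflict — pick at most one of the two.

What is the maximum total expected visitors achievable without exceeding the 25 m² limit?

By expected visitors per m²: kinetic sculpture 135.00, sound installation 22.00, textile wall 11.73 lead.
The ratio ordering already packs tightly: sound installation + kinetic sculpture, 12 m², 603.

603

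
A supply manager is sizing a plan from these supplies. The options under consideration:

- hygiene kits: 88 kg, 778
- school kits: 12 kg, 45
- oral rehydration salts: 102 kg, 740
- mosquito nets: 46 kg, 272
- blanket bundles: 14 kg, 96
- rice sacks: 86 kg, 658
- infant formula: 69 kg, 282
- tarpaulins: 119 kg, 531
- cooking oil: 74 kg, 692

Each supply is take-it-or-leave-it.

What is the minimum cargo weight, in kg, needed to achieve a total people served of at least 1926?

248

Look for the lowest-cargo combination reaching 1926.
hygiene kits + rice sacks + cooking oil reaches 2128 using 248 kg.
No combination under 248 kg hits 1926.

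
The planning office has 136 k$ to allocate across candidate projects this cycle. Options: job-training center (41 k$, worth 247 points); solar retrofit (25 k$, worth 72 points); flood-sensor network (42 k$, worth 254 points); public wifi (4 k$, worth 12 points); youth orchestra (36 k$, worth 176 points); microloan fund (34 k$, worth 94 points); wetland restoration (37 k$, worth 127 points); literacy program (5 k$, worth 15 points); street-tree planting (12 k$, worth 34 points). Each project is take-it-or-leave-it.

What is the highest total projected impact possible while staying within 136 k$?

Density check — flood-sensor network 6.05, job-training center 6.02, youth orchestra 4.89 are the best per k$.
A density-first pass picks job-training center + flood-sensor network + public wifi + youth orchestra + literacy program — 704 at 128 k$.
The 4 k$ tied up in public wifi is better spent on street-tree planting — total rises to 726 (136 k$).

726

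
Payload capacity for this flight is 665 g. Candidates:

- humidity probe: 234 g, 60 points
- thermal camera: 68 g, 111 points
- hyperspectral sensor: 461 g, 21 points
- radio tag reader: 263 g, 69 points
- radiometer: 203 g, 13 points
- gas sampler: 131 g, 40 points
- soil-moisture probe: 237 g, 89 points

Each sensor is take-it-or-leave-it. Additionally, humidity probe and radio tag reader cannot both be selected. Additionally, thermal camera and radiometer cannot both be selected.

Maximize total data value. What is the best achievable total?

269

Best packing: thermal camera + radio tag reader + soil-moisture probe — 568 g, 269 total.
The spare 97 g is too small for any remaining sensor, and no feasible exchange beats 269.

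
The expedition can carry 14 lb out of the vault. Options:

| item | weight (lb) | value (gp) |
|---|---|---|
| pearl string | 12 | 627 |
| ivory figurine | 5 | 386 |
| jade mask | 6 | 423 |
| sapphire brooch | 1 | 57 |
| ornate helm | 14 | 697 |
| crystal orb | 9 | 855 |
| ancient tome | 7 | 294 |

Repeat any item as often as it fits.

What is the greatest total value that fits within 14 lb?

1241

Taking ivory figurine + crystal orb: 14 lb used, 1241 in value.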